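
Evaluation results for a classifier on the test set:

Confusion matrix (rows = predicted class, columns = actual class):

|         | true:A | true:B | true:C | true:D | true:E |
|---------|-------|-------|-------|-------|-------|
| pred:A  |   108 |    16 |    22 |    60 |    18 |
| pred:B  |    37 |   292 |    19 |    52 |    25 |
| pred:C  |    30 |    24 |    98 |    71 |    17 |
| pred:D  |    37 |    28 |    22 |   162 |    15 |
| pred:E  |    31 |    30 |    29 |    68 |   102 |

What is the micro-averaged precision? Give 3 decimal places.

Micro-averaging pools counts across classes: ΣTP=762, ΣFP=651, ΣFN=651.
Micro-precision = TP/(TP+FP) on pooled counts = 0.539 (equals overall accuracy in single-label multiclass).

0.539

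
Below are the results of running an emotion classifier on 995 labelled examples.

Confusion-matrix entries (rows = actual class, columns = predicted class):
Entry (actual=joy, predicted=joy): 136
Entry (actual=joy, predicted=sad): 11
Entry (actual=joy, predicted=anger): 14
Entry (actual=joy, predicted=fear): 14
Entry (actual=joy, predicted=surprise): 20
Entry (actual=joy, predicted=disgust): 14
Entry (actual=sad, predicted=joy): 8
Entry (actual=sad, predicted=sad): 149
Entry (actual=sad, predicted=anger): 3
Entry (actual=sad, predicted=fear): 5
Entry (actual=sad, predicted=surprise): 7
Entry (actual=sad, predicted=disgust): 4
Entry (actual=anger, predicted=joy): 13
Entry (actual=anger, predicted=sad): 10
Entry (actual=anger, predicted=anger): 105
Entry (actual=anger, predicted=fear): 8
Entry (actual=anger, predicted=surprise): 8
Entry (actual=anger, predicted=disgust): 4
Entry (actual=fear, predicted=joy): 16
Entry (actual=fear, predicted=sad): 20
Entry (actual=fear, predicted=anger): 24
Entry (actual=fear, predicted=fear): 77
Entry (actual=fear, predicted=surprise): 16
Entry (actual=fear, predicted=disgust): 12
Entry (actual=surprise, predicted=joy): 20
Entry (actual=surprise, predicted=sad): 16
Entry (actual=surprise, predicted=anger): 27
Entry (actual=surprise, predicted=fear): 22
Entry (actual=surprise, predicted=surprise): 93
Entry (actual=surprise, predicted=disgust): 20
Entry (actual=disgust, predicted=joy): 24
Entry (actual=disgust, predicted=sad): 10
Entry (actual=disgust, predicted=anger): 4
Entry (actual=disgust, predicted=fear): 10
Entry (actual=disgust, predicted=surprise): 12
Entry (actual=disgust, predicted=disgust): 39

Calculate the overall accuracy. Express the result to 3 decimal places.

0.602

Accuracy = trace / total = (136+149+105+77+93+39=599) / 995 = 599/995 = 0.602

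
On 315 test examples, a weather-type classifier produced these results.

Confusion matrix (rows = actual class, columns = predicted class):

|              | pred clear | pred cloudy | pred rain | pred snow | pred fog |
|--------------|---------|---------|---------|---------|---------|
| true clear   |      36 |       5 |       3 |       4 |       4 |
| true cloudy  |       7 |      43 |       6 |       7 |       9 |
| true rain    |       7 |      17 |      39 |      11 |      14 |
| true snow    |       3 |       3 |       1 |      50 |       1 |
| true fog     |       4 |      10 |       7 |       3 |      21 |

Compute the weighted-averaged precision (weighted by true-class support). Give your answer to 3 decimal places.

Per-class precision (TP/(TP+FP)):
  clear: TP=36, FP=7+7+3+4=21 → 36/57 = 0.6316
  cloudy: TP=43, FP=5+17+3+10=35 → 43/78 = 0.5513
  rain: TP=39, FP=3+6+1+7=17 → 39/56 = 0.6964
  snow: TP=50, FP=4+7+11+3=25 → 50/75 = 0.6667
  fog: TP=21, FP=4+9+14+1=28 → 21/49 = 0.4286
Weighted-precision = Σ (supportᵢ/N)·precisionᵢ with N=315: (52/315)·0.6316 + (72/315)·0.5513 + (88/315)·0.6964 + (58/315)·0.6667 + (45/315)·0.4286 = 0.609

0.609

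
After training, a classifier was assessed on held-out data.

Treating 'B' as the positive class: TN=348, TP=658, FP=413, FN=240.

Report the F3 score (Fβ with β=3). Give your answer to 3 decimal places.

Fβ = (1+β²)·TP / ((1+β²)·TP + β²·FN + FP), with β²=9
= 10·658 / (10·658 + 9·240 + 413) = 0.719

0.719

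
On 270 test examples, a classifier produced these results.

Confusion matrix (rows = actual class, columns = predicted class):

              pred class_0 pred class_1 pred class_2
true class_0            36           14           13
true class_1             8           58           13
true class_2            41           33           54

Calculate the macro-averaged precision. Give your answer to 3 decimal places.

Per-class precision (TP/(TP+FP)):
  class_0: TP=36, FP=8+41=49 → 36/85 = 0.4235
  class_1: TP=58, FP=14+33=47 → 58/105 = 0.5524
  class_2: TP=54, FP=13+13=26 → 54/80 = 0.6750
Macro-precision = mean = (0.4235 + 0.5524 + 0.6750) / 3 = 0.550

0.550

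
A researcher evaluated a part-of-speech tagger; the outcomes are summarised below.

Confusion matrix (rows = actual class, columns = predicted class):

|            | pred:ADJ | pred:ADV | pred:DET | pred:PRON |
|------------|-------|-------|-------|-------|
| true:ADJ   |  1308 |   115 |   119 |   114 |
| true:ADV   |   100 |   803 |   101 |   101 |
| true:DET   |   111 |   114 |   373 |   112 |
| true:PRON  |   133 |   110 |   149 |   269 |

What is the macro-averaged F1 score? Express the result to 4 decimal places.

0.6118

Per-class F1 score (2·TP/(2·TP+FP+FN)):
  ADJ: TP=1308, FP=100+111+133=344, FN=115+119+114=348 → 2616/3308 = 0.79081
  ADV: TP=803, FP=115+114+110=339, FN=100+101+101=302 → 1606/2247 = 0.71473
  DET: TP=373, FP=119+101+149=369, FN=111+114+112=337 → 746/1452 = 0.51377
  PRON: TP=269, FP=114+101+112=327, FN=133+110+149=392 → 538/1257 = 0.42800
Macro-F1 score = mean = (0.79081 + 0.71473 + 0.51377 + 0.42800) / 4 = 0.6118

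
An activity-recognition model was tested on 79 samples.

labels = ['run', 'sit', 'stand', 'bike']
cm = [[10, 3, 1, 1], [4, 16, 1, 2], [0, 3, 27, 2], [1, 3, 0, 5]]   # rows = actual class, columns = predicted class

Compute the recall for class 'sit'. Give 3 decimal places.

0.696

recall = TP/(TP+FN).
sit: TP=16, FN=4+1+2=7 → 16/23 = 0.6957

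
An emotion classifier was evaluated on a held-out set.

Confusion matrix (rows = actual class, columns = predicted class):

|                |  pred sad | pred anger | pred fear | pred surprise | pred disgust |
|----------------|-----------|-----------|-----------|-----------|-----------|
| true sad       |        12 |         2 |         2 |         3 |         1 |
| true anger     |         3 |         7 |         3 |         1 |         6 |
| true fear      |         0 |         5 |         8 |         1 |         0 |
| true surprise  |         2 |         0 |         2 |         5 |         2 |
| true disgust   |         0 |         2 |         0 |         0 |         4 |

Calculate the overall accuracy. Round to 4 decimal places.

0.5070

Accuracy = trace / total = (12+7+8+5+4=36) / 71 = 36/71 = 0.5070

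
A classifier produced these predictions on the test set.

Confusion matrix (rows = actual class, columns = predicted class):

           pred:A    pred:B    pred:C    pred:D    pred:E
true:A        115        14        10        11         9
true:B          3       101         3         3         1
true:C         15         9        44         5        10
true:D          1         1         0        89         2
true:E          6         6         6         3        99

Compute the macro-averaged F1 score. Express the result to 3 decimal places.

Per-class F1 score (2·TP/(2·TP+FP+FN)):
  A: TP=115, FP=3+15+1+6=25, FN=14+10+11+9=44 → 230/299 = 0.7692
  B: TP=101, FP=14+9+1+6=30, FN=3+3+3+1=10 → 202/242 = 0.8347
  C: TP=44, FP=10+3+0+6=19, FN=15+9+5+10=39 → 88/146 = 0.6027
  D: TP=89, FP=11+3+5+3=22, FN=1+1+0+2=4 → 178/204 = 0.8725
  E: TP=99, FP=9+1+10+2=22, FN=6+6+6+3=21 → 198/241 = 0.8216
Macro-F1 score = mean = (0.7692 + 0.8347 + 0.6027 + 0.8725 + 0.8216) / 5 = 0.780

0.780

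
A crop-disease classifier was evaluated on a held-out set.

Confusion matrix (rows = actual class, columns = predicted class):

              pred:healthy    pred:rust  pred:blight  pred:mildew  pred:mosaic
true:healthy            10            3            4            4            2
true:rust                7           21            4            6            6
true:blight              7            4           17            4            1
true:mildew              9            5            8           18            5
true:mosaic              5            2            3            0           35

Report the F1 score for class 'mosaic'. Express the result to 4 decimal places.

0.7447

One-vs-rest for 'mosaic': TP = diagonal; FP = other classes predicted 'mosaic'; FN = 'mosaic' predicted as other.
F1 score = 2·TP/(2·TP+FP+FN).
mosaic: TP=35, FP=2+6+1+5=14, FN=5+2+3+0=10 → 70/94 = 0.74468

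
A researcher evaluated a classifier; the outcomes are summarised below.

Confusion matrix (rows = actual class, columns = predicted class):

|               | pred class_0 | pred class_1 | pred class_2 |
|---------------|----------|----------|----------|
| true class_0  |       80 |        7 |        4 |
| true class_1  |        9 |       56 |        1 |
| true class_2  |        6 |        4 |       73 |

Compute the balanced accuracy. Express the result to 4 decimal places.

Balanced accuracy = mean of per-class recall.
  class_0: recall = 80/91 = 0.87912
  class_1: recall = 56/66 = 0.84848
  class_2: recall = 73/83 = 0.87952
Mean = (0.87912 + 0.84848 + 0.87952) / 3 = 0.8690

0.8690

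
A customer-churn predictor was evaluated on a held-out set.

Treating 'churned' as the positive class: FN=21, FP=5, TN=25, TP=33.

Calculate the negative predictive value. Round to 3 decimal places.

0.543

NPV = TN/(TN+FN) = 25/(25+21) = 0.543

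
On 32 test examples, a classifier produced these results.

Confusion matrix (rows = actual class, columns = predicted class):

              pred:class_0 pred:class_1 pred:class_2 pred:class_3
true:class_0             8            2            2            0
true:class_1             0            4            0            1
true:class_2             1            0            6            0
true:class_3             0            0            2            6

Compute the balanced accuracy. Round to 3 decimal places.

Balanced accuracy = mean of per-class recall.
  class_0: recall = 8/12 = 0.6667
  class_1: recall = 4/5 = 0.8000
  class_2: recall = 6/7 = 0.8571
  class_3: recall = 6/8 = 0.7500
Mean = (0.6667 + 0.8000 + 0.8571 + 0.7500) / 4 = 0.768

0.768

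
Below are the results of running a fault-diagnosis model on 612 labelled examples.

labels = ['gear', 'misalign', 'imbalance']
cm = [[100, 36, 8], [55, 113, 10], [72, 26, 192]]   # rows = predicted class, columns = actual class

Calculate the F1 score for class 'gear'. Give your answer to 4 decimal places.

Treat 'gear' as positive and all other classes as negative.
F1 score = 2·TP/(2·TP+FP+FN).
gear: TP=100, FP=36+8=44, FN=55+72=127 → 200/371 = 0.53908

0.5391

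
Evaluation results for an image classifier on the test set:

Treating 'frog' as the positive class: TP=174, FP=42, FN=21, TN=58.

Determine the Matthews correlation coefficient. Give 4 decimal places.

0.5049

MCC = (TP·TN − FP·FN) / √((TP+FP)(TP+FN)(TN+FP)(TN+FN))
Numerator = 174·58 − 42·21 = 9210
Denominator = √(216·195·100·79) = √332748000 = 18241.3815
MCC = 9210 / 18241.3815 = 0.5049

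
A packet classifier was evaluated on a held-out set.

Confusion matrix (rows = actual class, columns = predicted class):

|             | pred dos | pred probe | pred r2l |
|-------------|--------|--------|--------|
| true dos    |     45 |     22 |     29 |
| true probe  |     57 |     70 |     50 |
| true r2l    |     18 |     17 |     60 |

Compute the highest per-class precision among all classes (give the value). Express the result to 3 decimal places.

Per-class precision (TP/(TP+FP)):
  dos: TP=45, FP=57+18=75 → 45/120 = 0.3750
  probe: TP=70, FP=22+17=39 → 70/109 = 0.6422
  r2l: TP=60, FP=29+50=79 → 60/139 = 0.4317
Highest is class 'probe' with precision = 0.642.

0.642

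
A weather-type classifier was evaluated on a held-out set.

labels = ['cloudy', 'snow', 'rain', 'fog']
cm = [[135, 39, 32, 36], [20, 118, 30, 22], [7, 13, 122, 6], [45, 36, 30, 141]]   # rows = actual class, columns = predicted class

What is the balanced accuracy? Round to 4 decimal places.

0.6407

Balanced accuracy = mean of per-class recall.
  cloudy: recall = 135/242 = 0.55785
  snow: recall = 118/190 = 0.62105
  rain: recall = 122/148 = 0.82432
  fog: recall = 141/252 = 0.55952
Mean = (0.55785 + 0.62105 + 0.82432 + 0.55952) / 4 = 0.6407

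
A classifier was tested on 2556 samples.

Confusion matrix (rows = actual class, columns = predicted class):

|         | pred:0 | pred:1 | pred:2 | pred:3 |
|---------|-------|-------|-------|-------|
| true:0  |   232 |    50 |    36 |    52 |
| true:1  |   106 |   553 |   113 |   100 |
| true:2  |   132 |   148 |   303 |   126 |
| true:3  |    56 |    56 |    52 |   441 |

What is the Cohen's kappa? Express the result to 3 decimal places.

Observed agreement pₒ = trace/N = 1529/2556 = 0.5982
Expected agreement pₑ = Σ (rowᵢ·colᵢ)/N² = (370·526 + 872·807 + 709·504 + 605·719)/2556² = 0.2588
κ = (pₒ − pₑ)/(1 − pₑ) = (0.5982 − 0.2588)/(1 − 0.2588) = 0.458

0.458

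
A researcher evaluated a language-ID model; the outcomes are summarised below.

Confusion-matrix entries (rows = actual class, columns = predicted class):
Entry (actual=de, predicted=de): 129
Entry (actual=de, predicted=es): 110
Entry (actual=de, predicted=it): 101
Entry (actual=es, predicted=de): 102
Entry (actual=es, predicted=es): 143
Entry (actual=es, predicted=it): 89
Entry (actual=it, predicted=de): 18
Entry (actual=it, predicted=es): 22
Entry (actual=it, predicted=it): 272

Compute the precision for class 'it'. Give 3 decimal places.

Treat 'it' as positive and all other classes as negative.
precision = TP/(TP+FP).
it: TP=272, FP=101+89=190 → 272/462 = 0.5887

0.589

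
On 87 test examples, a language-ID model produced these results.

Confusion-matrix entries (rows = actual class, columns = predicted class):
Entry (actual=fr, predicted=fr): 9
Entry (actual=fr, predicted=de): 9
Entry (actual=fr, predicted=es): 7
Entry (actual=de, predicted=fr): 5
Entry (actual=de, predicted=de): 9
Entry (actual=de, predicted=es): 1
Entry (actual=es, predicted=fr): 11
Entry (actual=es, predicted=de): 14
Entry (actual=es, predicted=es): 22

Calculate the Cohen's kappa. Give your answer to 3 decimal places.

0.191

Observed agreement pₒ = trace/N = 40/87 = 0.4598
Expected agreement pₑ = Σ (rowᵢ·colᵢ)/N² = (25·25 + 15·32 + 47·30)/87² = 0.3323
κ = (pₒ − pₑ)/(1 − pₑ) = (0.4598 − 0.3323)/(1 − 0.3323) = 0.191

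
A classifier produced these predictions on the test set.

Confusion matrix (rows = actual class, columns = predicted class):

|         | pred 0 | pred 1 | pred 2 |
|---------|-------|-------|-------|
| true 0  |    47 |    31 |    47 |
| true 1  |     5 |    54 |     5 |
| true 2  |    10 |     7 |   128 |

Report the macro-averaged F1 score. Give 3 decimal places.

0.661

Per-class F1 score (2·TP/(2·TP+FP+FN)):
  0: TP=47, FP=5+10=15, FN=31+47=78 → 94/187 = 0.5027
  1: TP=54, FP=31+7=38, FN=5+5=10 → 108/156 = 0.6923
  2: TP=128, FP=47+5=52, FN=10+7=17 → 256/325 = 0.7877
Macro-F1 score = mean = (0.5027 + 0.6923 + 0.7877) / 3 = 0.661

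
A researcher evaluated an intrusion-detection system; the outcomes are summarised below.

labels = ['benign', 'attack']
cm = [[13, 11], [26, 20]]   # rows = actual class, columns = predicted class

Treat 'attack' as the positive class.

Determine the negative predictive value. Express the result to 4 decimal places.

NPV = TN/(TN+FN) = 13/(13+26) = 0.3333

0.3333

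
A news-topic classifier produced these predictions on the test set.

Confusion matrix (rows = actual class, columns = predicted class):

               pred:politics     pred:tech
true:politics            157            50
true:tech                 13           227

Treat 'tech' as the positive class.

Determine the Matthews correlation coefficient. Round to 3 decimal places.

0.723

MCC = (TP·TN − FP·FN) / √((TP+FP)(TP+FN)(TN+FP)(TN+FN))
Numerator = 227·157 − 50·13 = 34989
Denominator = √(277·240·207·170) = √2339431200 = 48367.6669
MCC = 34989 / 48367.6669 = 0.723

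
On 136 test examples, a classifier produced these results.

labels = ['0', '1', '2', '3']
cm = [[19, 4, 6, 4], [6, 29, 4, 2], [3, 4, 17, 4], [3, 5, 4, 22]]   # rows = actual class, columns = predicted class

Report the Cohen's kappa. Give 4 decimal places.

0.5169

Observed agreement pₒ = trace/N = 87/136 = 0.63971
Expected agreement pₑ = Σ (rowᵢ·colᵢ)/N² = (33·31 + 41·42 + 28·31 + 34·32)/136² = 0.25416
κ = (pₒ − pₑ)/(1 − pₑ) = (0.63971 − 0.25416)/(1 − 0.25416) = 0.5169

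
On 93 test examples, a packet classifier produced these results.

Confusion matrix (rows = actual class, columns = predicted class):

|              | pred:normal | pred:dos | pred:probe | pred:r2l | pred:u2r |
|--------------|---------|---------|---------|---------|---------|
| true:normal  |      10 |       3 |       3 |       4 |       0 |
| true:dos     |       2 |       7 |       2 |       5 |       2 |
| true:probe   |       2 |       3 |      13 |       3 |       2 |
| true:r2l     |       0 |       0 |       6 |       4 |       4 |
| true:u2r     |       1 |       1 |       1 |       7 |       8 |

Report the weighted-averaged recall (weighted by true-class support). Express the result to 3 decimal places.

0.452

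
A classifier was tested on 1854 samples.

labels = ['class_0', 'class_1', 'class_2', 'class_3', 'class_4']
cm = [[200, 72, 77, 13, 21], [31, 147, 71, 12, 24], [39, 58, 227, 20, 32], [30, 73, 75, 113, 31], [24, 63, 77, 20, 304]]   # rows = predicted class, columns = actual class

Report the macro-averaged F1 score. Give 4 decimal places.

0.5235

Per-class F1 score (2·TP/(2·TP+FP+FN)):
  class_0: TP=200, FP=72+77+13+21=183, FN=31+39+30+24=124 → 400/707 = 0.56577
  class_1: TP=147, FP=31+71+12+24=138, FN=72+58+73+63=266 → 294/698 = 0.42120
  class_2: TP=227, FP=39+58+20+32=149, FN=77+71+75+77=300 → 454/903 = 0.50277
  class_3: TP=113, FP=30+73+75+31=209, FN=13+12+20+20=65 → 226/500 = 0.45200
  class_4: TP=304, FP=24+63+77+20=184, FN=21+24+32+31=108 → 608/900 = 0.67556
Macro-F1 score = mean = (0.56577 + 0.42120 + 0.50277 + 0.45200 + 0.67556) / 5 = 0.5235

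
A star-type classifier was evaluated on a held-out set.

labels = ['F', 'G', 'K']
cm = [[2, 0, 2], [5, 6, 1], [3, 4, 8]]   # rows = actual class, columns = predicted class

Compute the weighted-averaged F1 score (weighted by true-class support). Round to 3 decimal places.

0.546

Per-class F1 score (2·TP/(2·TP+FP+FN)):
  F: TP=2, FP=5+3=8, FN=0+2=2 → 4/14 = 0.2857
  G: TP=6, FP=0+4=4, FN=5+1=6 → 12/22 = 0.5455
  K: TP=8, FP=2+1=3, FN=3+4=7 → 16/26 = 0.6154
Weighted-F1 score = Σ (supportᵢ/N)·F1 scoreᵢ with N=31: (4/31)·0.2857 + (12/31)·0.5455 + (15/31)·0.6154 = 0.546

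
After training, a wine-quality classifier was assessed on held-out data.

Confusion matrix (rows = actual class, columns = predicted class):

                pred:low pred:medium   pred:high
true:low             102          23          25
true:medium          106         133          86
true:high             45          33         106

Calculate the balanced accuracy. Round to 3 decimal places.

0.555

Balanced accuracy = mean of per-class recall.
  low: recall = 102/150 = 0.6800
  medium: recall = 133/325 = 0.4092
  high: recall = 106/184 = 0.5761
Mean = (0.6800 + 0.4092 + 0.5761) / 3 = 0.555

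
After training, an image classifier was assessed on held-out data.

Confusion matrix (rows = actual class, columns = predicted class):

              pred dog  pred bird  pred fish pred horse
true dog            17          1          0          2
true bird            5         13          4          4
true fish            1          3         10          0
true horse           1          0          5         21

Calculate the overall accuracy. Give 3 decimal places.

Accuracy = trace / total = (17+13+10+21=61) / 87 = 61/87 = 0.701

0.701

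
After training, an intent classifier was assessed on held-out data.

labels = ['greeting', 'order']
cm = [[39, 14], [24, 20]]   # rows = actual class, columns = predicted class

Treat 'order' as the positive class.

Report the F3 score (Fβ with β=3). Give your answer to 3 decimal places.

Fβ = (1+β²)·TP / ((1+β²)·TP + β²·FN + FP), with β²=9
= 10·20 / (10·20 + 9·24 + 14) = 0.465

0.465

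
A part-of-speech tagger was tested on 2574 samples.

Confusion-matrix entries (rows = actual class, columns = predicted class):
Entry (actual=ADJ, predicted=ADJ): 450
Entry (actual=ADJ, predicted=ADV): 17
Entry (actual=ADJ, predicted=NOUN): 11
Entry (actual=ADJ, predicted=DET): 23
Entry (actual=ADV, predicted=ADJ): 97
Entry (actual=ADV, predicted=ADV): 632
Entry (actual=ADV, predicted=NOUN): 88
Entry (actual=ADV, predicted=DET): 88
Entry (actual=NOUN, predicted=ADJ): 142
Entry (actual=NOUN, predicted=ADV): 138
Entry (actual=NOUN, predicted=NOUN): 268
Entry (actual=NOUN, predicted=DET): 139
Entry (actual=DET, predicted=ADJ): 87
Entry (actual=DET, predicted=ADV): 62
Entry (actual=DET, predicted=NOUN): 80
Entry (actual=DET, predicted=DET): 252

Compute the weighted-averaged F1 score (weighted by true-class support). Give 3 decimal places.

Per-class F1 score (2·TP/(2·TP+FP+FN)):
  ADJ: TP=450, FP=97+142+87=326, FN=17+11+23=51 → 900/1277 = 0.7048
  ADV: TP=632, FP=17+138+62=217, FN=97+88+88=273 → 1264/1754 = 0.7206
  NOUN: TP=268, FP=11+88+80=179, FN=142+138+139=419 → 536/1134 = 0.4727
  DET: TP=252, FP=23+88+139=250, FN=87+62+80=229 → 504/983 = 0.5127
Weighted-F1 score = Σ (supportᵢ/N)·F1 scoreᵢ with N=2574: (501/2574)·0.7048 + (905/2574)·0.7206 + (687/2574)·0.4727 + (481/2574)·0.5127 = 0.613

0.613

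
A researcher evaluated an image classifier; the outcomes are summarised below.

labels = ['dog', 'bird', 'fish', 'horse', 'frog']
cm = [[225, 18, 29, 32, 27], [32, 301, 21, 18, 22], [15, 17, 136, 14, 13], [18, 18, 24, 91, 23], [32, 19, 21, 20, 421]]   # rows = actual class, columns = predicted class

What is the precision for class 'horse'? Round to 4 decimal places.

0.5200

precision = TP/(TP+FP).
horse: TP=91, FP=32+18+14+20=84 → 91/175 = 0.52000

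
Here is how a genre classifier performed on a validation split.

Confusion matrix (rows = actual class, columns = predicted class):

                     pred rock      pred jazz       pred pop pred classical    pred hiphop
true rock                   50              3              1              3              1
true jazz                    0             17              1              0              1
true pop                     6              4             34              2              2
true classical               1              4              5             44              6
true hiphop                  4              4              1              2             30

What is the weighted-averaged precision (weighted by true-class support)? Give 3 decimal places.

0.792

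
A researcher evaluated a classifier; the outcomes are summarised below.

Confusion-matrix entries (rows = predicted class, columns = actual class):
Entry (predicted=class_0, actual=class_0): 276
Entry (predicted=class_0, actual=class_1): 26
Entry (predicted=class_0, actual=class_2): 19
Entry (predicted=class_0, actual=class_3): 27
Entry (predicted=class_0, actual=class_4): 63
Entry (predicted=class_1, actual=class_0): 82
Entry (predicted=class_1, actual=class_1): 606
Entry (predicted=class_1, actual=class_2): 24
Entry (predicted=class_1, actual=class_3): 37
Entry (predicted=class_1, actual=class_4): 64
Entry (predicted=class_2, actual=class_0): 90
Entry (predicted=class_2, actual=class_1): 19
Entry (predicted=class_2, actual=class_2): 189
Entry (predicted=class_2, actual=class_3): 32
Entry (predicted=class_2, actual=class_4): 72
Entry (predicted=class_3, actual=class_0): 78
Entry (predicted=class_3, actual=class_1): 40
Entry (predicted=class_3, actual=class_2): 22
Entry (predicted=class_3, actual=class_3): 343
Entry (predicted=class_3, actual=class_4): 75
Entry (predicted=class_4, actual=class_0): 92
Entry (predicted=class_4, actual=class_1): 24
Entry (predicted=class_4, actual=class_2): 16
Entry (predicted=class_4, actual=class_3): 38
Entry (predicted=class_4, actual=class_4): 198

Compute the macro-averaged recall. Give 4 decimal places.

0.6265

Per-class recall (TP/(TP+FN)):
  class_0: TP=276, FN=82+90+78+92=342 → 276/618 = 0.44660
  class_1: TP=606, FN=26+19+40+24=109 → 606/715 = 0.84755
  class_2: TP=189, FN=19+24+22+16=81 → 189/270 = 0.70000
  class_3: TP=343, FN=27+37+32+38=134 → 343/477 = 0.71908
  class_4: TP=198, FN=63+64+72+75=274 → 198/472 = 0.41949
Macro-recall = mean = (0.44660 + 0.84755 + 0.70000 + 0.71908 + 0.41949) / 5 = 0.6265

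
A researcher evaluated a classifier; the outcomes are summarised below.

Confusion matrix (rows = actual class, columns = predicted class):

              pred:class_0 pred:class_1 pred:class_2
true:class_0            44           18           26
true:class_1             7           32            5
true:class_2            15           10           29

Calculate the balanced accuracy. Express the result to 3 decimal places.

Balanced accuracy = mean of per-class recall.
  class_0: recall = 44/88 = 0.5000
  class_1: recall = 32/44 = 0.7273
  class_2: recall = 29/54 = 0.5370
Mean = (0.5000 + 0.7273 + 0.5370) / 3 = 0.588

0.588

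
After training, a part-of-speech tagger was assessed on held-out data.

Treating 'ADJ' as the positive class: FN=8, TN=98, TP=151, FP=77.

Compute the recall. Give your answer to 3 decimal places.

0.950

Recall = TP/(TP+FN) = 151/(151+8) = 151/159 = 0.950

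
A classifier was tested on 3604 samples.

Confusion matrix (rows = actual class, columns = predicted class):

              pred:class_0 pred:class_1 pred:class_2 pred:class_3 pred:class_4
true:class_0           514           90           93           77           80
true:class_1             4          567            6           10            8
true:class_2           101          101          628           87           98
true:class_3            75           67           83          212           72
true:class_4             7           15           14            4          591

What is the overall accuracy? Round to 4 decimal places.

0.6970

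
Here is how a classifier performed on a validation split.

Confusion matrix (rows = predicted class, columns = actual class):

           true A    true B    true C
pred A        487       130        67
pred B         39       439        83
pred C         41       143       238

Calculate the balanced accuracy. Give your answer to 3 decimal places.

0.696

Balanced accuracy = mean of per-class recall.
  A: recall = 487/567 = 0.8589
  B: recall = 439/712 = 0.6166
  C: recall = 238/388 = 0.6134
Mean = (0.8589 + 0.6166 + 0.6134) / 3 = 0.696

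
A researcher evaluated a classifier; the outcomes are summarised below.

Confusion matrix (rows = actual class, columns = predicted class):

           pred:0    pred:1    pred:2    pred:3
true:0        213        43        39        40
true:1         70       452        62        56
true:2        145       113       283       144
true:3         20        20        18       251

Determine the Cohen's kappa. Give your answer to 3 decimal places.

Observed agreement pₒ = trace/N = 1199/1969 = 0.6089
Expected agreement pₑ = Σ (rowᵢ·colᵢ)/N² = (335·448 + 640·628 + 685·402 + 309·491)/1969² = 0.2525
κ = (pₒ − pₑ)/(1 − pₑ) = (0.6089 − 0.2525)/(1 − 0.2525) = 0.477

0.477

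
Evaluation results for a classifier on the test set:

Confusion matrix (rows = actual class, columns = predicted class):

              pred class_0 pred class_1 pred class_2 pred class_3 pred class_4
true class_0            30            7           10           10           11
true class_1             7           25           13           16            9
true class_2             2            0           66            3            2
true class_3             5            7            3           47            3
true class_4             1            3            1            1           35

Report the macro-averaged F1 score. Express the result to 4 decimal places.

0.6255

Per-class F1 score (2·TP/(2·TP+FP+FN)):
  class_0: TP=30, FP=7+2+5+1=15, FN=7+10+10+11=38 → 60/113 = 0.53097
  class_1: TP=25, FP=7+0+7+3=17, FN=7+13+16+9=45 → 50/112 = 0.44643
  class_2: TP=66, FP=10+13+3+1=27, FN=2+0+3+2=7 → 132/166 = 0.79518
  class_3: TP=47, FP=10+16+3+1=30, FN=5+7+3+3=18 → 94/142 = 0.66197
  class_4: TP=35, FP=11+9+2+3=25, FN=1+3+1+1=6 → 70/101 = 0.69307
Macro-F1 score = mean = (0.53097 + 0.44643 + 0.79518 + 0.66197 + 0.69307) / 5 = 0.6255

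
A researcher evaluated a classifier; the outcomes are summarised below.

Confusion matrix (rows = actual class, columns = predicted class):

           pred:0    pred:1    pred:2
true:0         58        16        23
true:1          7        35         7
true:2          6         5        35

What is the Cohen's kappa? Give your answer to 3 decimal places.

0.493

Observed agreement pₒ = trace/N = 128/192 = 0.6667
Expected agreement pₑ = Σ (rowᵢ·colᵢ)/N² = (97·71 + 49·56 + 46·65)/192² = 0.3424
κ = (pₒ − pₑ)/(1 − pₑ) = (0.6667 − 0.3424)/(1 − 0.3424) = 0.493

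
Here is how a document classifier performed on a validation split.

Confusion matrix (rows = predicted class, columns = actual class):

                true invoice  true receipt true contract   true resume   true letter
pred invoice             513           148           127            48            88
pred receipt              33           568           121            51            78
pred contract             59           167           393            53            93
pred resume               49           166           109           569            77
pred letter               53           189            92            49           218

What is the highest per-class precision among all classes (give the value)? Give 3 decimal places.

0.667

Per-class precision (TP/(TP+FP)):
  invoice: TP=513, FP=148+127+48+88=411 → 513/924 = 0.5552
  receipt: TP=568, FP=33+121+51+78=283 → 568/851 = 0.6675
  contract: TP=393, FP=59+167+53+93=372 → 393/765 = 0.5137
  resume: TP=569, FP=49+166+109+77=401 → 569/970 = 0.5866
  letter: TP=218, FP=53+189+92+49=383 → 218/601 = 0.3627
Highest is class 'receipt' with precision = 0.667.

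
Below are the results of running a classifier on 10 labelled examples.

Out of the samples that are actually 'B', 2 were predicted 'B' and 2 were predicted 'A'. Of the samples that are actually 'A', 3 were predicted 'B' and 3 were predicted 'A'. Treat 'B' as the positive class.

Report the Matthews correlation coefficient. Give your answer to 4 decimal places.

MCC = (TP·TN − FP·FN) / √((TP+FP)(TP+FN)(TN+FP)(TN+FN))
Numerator = 2·3 − 3·2 = 0
Denominator = √(5·4·6·5) = √600 = 24.4949
MCC = 0 / 24.4949 = 0.0000

0.0000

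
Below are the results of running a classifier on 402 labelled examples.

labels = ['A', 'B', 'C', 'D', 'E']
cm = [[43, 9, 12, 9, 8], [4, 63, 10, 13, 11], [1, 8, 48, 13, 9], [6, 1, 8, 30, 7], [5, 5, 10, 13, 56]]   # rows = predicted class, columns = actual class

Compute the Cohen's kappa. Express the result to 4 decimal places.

Observed agreement pₒ = trace/N = 240/402 = 0.59701
Expected agreement pₑ = Σ (rowᵢ·colᵢ)/N² = (59·81 + 86·101 + 88·79 + 78·52 + 91·89)/402² = 0.20155
κ = (pₒ − pₑ)/(1 − pₑ) = (0.59701 − 0.20155)/(1 − 0.20155) = 0.4953

0.4953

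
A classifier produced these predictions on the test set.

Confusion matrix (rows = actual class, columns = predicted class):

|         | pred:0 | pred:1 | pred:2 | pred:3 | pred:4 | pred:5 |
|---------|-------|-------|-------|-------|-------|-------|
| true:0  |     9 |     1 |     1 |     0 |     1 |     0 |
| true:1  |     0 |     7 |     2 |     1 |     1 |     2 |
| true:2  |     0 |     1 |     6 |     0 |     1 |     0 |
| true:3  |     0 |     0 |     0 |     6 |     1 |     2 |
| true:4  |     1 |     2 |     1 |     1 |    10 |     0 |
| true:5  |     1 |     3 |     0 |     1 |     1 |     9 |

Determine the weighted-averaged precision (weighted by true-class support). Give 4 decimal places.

0.6598

Per-class precision (TP/(TP+FP)):
  0: TP=9, FP=0+0+0+1+1=2 → 9/11 = 0.81818
  1: TP=7, FP=1+1+0+2+3=7 → 7/14 = 0.50000
  2: TP=6, FP=1+2+0+1+0=4 → 6/10 = 0.60000
  3: TP=6, FP=0+1+0+1+1=3 → 6/9 = 0.66667
  4: TP=10, FP=1+1+1+1+1=5 → 10/15 = 0.66667
  5: TP=9, FP=0+2+0+2+0=4 → 9/13 = 0.69231
Weighted-precision = Σ (supportᵢ/N)·precisionᵢ with N=72: (12/72)·0.81818 + (13/72)·0.50000 + (8/72)·0.60000 + (9/72)·0.66667 + (15/72)·0.66667 + (15/72)·0.69231 = 0.6598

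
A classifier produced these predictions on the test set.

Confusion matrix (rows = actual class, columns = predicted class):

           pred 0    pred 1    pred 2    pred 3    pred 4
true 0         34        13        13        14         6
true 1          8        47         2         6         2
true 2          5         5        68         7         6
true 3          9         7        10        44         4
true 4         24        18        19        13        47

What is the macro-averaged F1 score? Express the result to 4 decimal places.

0.5527

Per-class F1 score (2·TP/(2·TP+FP+FN)):
  0: TP=34, FP=8+5+9+24=46, FN=13+13+14+6=46 → 68/160 = 0.42500
  1: TP=47, FP=13+5+7+18=43, FN=8+2+6+2=18 → 94/155 = 0.60645
  2: TP=68, FP=13+2+10+19=44, FN=5+5+7+6=23 → 136/203 = 0.66995
  3: TP=44, FP=14+6+7+13=40, FN=9+7+10+4=30 → 88/158 = 0.55696
  4: TP=47, FP=6+2+6+4=18, FN=24+18+19+13=74 → 94/186 = 0.50538
Macro-F1 score = mean = (0.42500 + 0.60645 + 0.66995 + 0.55696 + 0.50538) / 5 = 0.5527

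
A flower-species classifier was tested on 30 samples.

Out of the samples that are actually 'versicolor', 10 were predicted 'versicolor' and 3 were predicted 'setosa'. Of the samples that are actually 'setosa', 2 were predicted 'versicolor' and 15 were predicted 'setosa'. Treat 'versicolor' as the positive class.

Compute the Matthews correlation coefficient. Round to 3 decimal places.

0.659

MCC = (TP·TN − FP·FN) / √((TP+FP)(TP+FN)(TN+FP)(TN+FN))
Numerator = 10·15 − 2·3 = 144
Denominator = √(12·13·17·18) = √47736 = 218.4857
MCC = 144 / 218.4857 = 0.659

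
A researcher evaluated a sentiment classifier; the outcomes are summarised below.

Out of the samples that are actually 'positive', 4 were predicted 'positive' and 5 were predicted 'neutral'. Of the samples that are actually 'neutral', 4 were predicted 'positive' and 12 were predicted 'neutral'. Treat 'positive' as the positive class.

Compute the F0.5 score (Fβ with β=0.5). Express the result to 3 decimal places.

0.488

Fβ = (1+β²)·TP / ((1+β²)·TP + β²·FN + FP), with β²=1/4
= 1.25·4 / (1.25·4 + 0.25·5 + 4) = 0.488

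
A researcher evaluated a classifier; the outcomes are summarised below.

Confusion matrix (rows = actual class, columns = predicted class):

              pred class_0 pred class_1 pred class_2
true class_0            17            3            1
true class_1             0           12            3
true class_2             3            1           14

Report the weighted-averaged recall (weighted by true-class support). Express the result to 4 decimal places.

0.7963

Per-class recall (TP/(TP+FN)):
  class_0: TP=17, FN=3+1=4 → 17/21 = 0.80952
  class_1: TP=12, FN=0+3=3 → 12/15 = 0.80000
  class_2: TP=14, FN=3+1=4 → 14/18 = 0.77778
Weighted-recall = Σ (supportᵢ/N)·recallᵢ with N=54: (21/54)·0.80952 + (15/54)·0.80000 + (18/54)·0.77778 = 0.7963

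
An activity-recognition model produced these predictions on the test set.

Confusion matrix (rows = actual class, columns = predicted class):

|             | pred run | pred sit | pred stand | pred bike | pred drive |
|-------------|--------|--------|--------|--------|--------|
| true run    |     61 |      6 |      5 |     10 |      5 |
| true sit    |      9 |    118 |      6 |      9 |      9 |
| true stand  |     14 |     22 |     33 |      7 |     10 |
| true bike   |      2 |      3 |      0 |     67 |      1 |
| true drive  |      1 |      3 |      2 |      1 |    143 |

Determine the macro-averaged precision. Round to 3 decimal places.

0.752

Per-class precision (TP/(TP+FP)):
  run: TP=61, FP=9+14+2+1=26 → 61/87 = 0.7011
  sit: TP=118, FP=6+22+3+3=34 → 118/152 = 0.7763
  stand: TP=33, FP=5+6+0+2=13 → 33/46 = 0.7174
  bike: TP=67, FP=10+9+7+1=27 → 67/94 = 0.7128
  drive: TP=143, FP=5+9+10+1=25 → 143/168 = 0.8512
Macro-precision = mean = (0.7011 + 0.7763 + 0.7174 + 0.7128 + 0.8512) / 5 = 0.752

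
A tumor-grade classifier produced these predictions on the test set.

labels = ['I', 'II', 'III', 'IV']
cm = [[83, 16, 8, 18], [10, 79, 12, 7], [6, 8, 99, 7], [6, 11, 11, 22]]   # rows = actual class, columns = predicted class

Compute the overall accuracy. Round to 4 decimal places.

0.7022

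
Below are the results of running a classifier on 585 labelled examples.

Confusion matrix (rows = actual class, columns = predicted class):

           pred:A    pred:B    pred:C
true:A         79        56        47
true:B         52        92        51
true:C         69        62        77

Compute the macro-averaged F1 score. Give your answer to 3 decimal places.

0.423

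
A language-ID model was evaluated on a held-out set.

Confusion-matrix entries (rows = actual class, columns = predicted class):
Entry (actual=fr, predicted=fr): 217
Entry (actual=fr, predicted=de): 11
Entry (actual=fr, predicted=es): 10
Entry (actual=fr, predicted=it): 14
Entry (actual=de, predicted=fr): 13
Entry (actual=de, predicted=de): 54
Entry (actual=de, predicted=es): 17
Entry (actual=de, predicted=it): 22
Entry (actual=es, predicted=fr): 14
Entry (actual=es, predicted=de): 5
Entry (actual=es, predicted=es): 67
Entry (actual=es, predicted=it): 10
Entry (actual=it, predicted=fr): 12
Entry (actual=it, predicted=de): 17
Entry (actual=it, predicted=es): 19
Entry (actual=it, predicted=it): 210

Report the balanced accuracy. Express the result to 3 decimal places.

Balanced accuracy = mean of per-class recall.
  fr: recall = 217/252 = 0.8611
  de: recall = 54/106 = 0.5094
  es: recall = 67/96 = 0.6979
  it: recall = 210/258 = 0.8140
Mean = (0.8611 + 0.5094 + 0.6979 + 0.8140) / 4 = 0.721

0.721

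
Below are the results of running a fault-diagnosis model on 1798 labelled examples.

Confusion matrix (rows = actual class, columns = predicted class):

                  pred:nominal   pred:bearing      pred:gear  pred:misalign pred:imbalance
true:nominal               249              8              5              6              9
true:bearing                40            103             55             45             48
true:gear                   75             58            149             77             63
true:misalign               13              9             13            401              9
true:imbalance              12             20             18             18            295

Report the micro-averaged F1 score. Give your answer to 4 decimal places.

Micro-averaging pools counts across classes: ΣTP=1197, ΣFP=601, ΣFN=601.
Micro-F1 score = 2·TP/(2·TP+FP+FN) on pooled counts = 0.6657 (equals overall accuracy in single-label multiclass).

0.6657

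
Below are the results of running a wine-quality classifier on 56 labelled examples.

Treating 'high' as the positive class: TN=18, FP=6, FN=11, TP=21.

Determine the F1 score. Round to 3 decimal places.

0.712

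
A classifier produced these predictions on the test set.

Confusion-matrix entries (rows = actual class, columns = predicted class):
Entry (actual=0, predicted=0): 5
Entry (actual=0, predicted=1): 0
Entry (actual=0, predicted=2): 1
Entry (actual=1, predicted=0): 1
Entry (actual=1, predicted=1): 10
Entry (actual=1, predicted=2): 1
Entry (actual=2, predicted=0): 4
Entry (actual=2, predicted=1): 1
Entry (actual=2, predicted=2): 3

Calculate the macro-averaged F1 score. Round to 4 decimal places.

Per-class F1 score (2·TP/(2·TP+FP+FN)):
  0: TP=5, FP=1+4=5, FN=0+1=1 → 10/16 = 0.62500
  1: TP=10, FP=0+1=1, FN=1+1=2 → 20/23 = 0.86957
  2: TP=3, FP=1+1=2, FN=4+1=5 → 6/13 = 0.46154
Macro-F1 score = mean = (0.62500 + 0.86957 + 0.46154) / 3 = 0.6520

0.6520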